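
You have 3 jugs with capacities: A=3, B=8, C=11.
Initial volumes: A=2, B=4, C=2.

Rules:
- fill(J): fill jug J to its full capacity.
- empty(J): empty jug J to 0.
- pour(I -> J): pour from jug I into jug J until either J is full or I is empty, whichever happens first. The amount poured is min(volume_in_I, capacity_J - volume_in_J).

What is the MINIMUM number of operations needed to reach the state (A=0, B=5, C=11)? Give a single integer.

BFS from (A=2, B=4, C=2). One shortest path:
  1. pour(A -> B) -> (A=0 B=6 C=2)
  2. pour(B -> C) -> (A=0 B=0 C=8)
  3. fill(B) -> (A=0 B=8 C=8)
  4. pour(B -> C) -> (A=0 B=5 C=11)
Reached target in 4 moves.

Answer: 4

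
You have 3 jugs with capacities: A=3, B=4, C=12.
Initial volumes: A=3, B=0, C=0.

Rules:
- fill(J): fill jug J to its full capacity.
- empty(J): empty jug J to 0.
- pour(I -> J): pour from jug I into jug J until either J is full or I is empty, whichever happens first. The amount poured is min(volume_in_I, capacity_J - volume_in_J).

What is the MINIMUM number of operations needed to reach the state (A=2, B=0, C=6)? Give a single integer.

Answer: 7

Derivation:
BFS from (A=3, B=0, C=0). One shortest path:
  1. empty(A) -> (A=0 B=0 C=0)
  2. fill(C) -> (A=0 B=0 C=12)
  3. pour(C -> A) -> (A=3 B=0 C=9)
  4. pour(A -> B) -> (A=0 B=3 C=9)
  5. pour(C -> A) -> (A=3 B=3 C=6)
  6. pour(A -> B) -> (A=2 B=4 C=6)
  7. empty(B) -> (A=2 B=0 C=6)
Reached target in 7 moves.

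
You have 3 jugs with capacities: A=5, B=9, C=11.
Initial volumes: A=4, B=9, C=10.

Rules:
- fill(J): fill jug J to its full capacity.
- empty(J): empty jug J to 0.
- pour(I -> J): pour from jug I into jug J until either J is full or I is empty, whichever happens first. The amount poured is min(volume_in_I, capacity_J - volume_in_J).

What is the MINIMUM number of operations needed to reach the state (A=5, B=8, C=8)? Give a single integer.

BFS from (A=4, B=9, C=10). One shortest path:
  1. pour(B -> C) -> (A=4 B=8 C=11)
  2. empty(C) -> (A=4 B=8 C=0)
  3. pour(B -> C) -> (A=4 B=0 C=8)
  4. fill(B) -> (A=4 B=9 C=8)
  5. pour(B -> A) -> (A=5 B=8 C=8)
Reached target in 5 moves.

Answer: 5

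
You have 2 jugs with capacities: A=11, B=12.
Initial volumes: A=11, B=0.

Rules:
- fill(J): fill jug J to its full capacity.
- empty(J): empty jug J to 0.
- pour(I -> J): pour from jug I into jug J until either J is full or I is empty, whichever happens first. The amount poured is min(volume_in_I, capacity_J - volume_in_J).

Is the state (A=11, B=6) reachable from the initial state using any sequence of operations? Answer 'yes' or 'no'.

Answer: yes

Derivation:
BFS from (A=11, B=0):
  1. pour(A -> B) -> (A=0 B=11)
  2. fill(A) -> (A=11 B=11)
  3. pour(A -> B) -> (A=10 B=12)
  4. empty(B) -> (A=10 B=0)
  5. pour(A -> B) -> (A=0 B=10)
  6. fill(A) -> (A=11 B=10)
  7. pour(A -> B) -> (A=9 B=12)
  8. empty(B) -> (A=9 B=0)
  9. pour(A -> B) -> (A=0 B=9)
  10. fill(A) -> (A=11 B=9)
  11. pour(A -> B) -> (A=8 B=12)
  12. empty(B) -> (A=8 B=0)
  13. pour(A -> B) -> (A=0 B=8)
  14. fill(A) -> (A=11 B=8)
  15. pour(A -> B) -> (A=7 B=12)
  16. empty(B) -> (A=7 B=0)
  17. pour(A -> B) -> (A=0 B=7)
  18. fill(A) -> (A=11 B=7)
  19. pour(A -> B) -> (A=6 B=12)
  20. empty(B) -> (A=6 B=0)
  21. pour(A -> B) -> (A=0 B=6)
  22. fill(A) -> (A=11 B=6)
Target reached → yes.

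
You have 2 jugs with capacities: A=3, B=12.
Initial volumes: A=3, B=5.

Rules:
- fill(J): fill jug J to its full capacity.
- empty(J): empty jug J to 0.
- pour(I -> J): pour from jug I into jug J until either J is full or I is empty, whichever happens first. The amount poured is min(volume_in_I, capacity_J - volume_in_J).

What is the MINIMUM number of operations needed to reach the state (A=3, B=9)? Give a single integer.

Answer: 3

Derivation:
BFS from (A=3, B=5). One shortest path:
  1. empty(A) -> (A=0 B=5)
  2. fill(B) -> (A=0 B=12)
  3. pour(B -> A) -> (A=3 B=9)
Reached target in 3 moves.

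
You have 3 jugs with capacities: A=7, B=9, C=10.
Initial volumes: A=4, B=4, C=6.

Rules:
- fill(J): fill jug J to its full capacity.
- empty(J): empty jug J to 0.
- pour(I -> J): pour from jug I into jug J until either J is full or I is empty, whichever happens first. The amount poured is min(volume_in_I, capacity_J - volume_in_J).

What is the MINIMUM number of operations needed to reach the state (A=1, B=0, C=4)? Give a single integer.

Answer: 5

Derivation:
BFS from (A=4, B=4, C=6). One shortest path:
  1. pour(C -> B) -> (A=4 B=9 C=1)
  2. empty(B) -> (A=4 B=0 C=1)
  3. pour(A -> B) -> (A=0 B=4 C=1)
  4. pour(C -> A) -> (A=1 B=4 C=0)
  5. pour(B -> C) -> (A=1 B=0 C=4)
Reached target in 5 moves.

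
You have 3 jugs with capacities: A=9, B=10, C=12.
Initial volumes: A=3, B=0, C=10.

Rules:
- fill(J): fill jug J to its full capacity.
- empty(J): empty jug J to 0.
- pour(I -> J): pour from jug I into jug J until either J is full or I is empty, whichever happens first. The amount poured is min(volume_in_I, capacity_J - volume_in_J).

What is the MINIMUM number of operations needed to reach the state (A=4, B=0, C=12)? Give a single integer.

BFS from (A=3, B=0, C=10). One shortest path:
  1. pour(C -> A) -> (A=9 B=0 C=4)
  2. empty(A) -> (A=0 B=0 C=4)
  3. pour(C -> A) -> (A=4 B=0 C=0)
  4. fill(C) -> (A=4 B=0 C=12)
Reached target in 4 moves.

Answer: 4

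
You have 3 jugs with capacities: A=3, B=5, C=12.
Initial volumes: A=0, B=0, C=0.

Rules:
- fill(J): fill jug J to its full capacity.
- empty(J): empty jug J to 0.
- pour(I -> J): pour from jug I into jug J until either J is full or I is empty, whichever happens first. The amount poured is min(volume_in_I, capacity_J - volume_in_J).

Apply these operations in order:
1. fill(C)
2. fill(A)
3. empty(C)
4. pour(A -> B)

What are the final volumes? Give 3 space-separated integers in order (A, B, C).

Answer: 0 3 0

Derivation:
Step 1: fill(C) -> (A=0 B=0 C=12)
Step 2: fill(A) -> (A=3 B=0 C=12)
Step 3: empty(C) -> (A=3 B=0 C=0)
Step 4: pour(A -> B) -> (A=0 B=3 C=0)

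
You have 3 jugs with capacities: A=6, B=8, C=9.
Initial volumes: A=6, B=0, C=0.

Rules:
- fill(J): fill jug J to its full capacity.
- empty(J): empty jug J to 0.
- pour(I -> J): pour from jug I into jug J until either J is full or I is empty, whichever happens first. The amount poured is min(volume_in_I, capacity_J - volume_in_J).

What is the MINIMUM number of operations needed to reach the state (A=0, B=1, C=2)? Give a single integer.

Answer: 8

Derivation:
BFS from (A=6, B=0, C=0). One shortest path:
  1. empty(A) -> (A=0 B=0 C=0)
  2. fill(C) -> (A=0 B=0 C=9)
  3. pour(C -> B) -> (A=0 B=8 C=1)
  4. pour(B -> A) -> (A=6 B=2 C=1)
  5. empty(A) -> (A=0 B=2 C=1)
  6. pour(B -> A) -> (A=2 B=0 C=1)
  7. pour(C -> B) -> (A=2 B=1 C=0)
  8. pour(A -> C) -> (A=0 B=1 C=2)
Reached target in 8 moves.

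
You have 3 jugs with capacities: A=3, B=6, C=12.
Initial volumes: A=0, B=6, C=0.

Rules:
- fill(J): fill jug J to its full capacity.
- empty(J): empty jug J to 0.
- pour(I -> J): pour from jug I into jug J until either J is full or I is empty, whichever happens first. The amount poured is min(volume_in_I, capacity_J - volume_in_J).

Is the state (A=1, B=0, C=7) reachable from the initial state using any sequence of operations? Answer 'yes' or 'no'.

Answer: no

Derivation:
BFS explored all 30 reachable states.
Reachable set includes: (0,0,0), (0,0,3), (0,0,6), (0,0,9), (0,0,12), (0,3,0), (0,3,3), (0,3,6), (0,3,9), (0,3,12), (0,6,0), (0,6,3) ...
Target (A=1, B=0, C=7) not in reachable set → no.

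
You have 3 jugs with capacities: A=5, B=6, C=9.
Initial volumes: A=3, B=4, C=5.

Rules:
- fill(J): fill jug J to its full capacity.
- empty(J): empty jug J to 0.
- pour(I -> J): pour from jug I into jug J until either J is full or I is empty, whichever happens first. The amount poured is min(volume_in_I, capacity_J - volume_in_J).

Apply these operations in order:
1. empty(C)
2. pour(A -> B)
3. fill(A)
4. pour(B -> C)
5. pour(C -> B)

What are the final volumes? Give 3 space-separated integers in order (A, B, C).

Step 1: empty(C) -> (A=3 B=4 C=0)
Step 2: pour(A -> B) -> (A=1 B=6 C=0)
Step 3: fill(A) -> (A=5 B=6 C=0)
Step 4: pour(B -> C) -> (A=5 B=0 C=6)
Step 5: pour(C -> B) -> (A=5 B=6 C=0)

Answer: 5 6 0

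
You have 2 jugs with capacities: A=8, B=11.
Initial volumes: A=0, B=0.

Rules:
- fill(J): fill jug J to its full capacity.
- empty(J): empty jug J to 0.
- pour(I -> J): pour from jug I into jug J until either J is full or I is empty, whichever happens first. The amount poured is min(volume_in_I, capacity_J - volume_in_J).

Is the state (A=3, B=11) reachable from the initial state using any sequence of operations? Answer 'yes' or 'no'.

Answer: yes

Derivation:
BFS from (A=0, B=0):
  1. fill(B) -> (A=0 B=11)
  2. pour(B -> A) -> (A=8 B=3)
  3. empty(A) -> (A=0 B=3)
  4. pour(B -> A) -> (A=3 B=0)
  5. fill(B) -> (A=3 B=11)
Target reached → yes.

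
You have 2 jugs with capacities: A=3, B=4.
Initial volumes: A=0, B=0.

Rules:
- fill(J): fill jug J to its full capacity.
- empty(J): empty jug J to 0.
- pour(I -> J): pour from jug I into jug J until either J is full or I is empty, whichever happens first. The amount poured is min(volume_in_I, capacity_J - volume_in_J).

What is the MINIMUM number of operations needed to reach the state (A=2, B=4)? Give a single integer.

BFS from (A=0, B=0). One shortest path:
  1. fill(A) -> (A=3 B=0)
  2. pour(A -> B) -> (A=0 B=3)
  3. fill(A) -> (A=3 B=3)
  4. pour(A -> B) -> (A=2 B=4)
Reached target in 4 moves.

Answer: 4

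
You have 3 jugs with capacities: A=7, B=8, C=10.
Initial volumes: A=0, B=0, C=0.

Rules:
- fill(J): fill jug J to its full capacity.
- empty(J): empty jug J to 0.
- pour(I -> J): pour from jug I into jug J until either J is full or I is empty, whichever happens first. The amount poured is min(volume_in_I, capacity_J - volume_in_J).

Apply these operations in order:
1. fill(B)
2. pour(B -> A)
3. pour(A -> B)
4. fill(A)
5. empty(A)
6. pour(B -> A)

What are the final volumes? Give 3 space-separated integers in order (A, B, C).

Step 1: fill(B) -> (A=0 B=8 C=0)
Step 2: pour(B -> A) -> (A=7 B=1 C=0)
Step 3: pour(A -> B) -> (A=0 B=8 C=0)
Step 4: fill(A) -> (A=7 B=8 C=0)
Step 5: empty(A) -> (A=0 B=8 C=0)
Step 6: pour(B -> A) -> (A=7 B=1 C=0)

Answer: 7 1 0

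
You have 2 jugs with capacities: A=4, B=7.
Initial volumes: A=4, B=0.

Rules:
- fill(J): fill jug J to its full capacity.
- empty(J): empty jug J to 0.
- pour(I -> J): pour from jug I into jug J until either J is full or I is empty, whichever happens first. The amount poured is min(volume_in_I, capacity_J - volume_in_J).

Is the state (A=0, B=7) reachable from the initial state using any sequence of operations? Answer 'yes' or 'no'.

Answer: yes

Derivation:
BFS from (A=4, B=0):
  1. empty(A) -> (A=0 B=0)
  2. fill(B) -> (A=0 B=7)
Target reached → yes.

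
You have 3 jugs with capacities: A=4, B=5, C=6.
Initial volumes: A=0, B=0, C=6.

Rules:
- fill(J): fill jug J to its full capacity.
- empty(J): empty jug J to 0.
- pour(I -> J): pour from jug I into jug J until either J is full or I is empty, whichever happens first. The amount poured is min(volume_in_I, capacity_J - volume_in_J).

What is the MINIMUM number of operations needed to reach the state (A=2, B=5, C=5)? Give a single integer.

Answer: 5

Derivation:
BFS from (A=0, B=0, C=6). One shortest path:
  1. pour(C -> A) -> (A=4 B=0 C=2)
  2. pour(A -> B) -> (A=0 B=4 C=2)
  3. pour(C -> A) -> (A=2 B=4 C=0)
  4. fill(C) -> (A=2 B=4 C=6)
  5. pour(C -> B) -> (A=2 B=5 C=5)
Reached target in 5 moves.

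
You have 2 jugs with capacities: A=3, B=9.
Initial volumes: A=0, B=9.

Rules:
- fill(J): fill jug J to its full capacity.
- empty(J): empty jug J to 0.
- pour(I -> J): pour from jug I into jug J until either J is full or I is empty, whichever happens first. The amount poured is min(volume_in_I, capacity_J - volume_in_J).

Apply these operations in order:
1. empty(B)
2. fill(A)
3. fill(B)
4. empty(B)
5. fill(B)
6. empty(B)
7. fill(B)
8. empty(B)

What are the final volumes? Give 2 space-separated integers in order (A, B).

Answer: 3 0

Derivation:
Step 1: empty(B) -> (A=0 B=0)
Step 2: fill(A) -> (A=3 B=0)
Step 3: fill(B) -> (A=3 B=9)
Step 4: empty(B) -> (A=3 B=0)
Step 5: fill(B) -> (A=3 B=9)
Step 6: empty(B) -> (A=3 B=0)
Step 7: fill(B) -> (A=3 B=9)
Step 8: empty(B) -> (A=3 B=0)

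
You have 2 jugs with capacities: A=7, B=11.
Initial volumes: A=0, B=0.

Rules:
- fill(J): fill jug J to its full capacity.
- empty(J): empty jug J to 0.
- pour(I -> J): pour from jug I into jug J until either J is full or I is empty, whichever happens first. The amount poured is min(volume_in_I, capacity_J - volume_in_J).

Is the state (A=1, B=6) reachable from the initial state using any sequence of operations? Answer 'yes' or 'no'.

Answer: no

Derivation:
BFS explored all 36 reachable states.
Reachable set includes: (0,0), (0,1), (0,2), (0,3), (0,4), (0,5), (0,6), (0,7), (0,8), (0,9), (0,10), (0,11) ...
Target (A=1, B=6) not in reachable set → no.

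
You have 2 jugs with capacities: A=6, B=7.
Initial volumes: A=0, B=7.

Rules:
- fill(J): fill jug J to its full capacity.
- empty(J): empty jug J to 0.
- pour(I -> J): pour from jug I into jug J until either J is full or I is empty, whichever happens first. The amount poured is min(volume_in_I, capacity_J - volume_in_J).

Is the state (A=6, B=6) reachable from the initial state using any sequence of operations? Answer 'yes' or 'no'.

BFS from (A=0, B=7):
  1. fill(A) -> (A=6 B=7)
  2. empty(B) -> (A=6 B=0)
  3. pour(A -> B) -> (A=0 B=6)
  4. fill(A) -> (A=6 B=6)
Target reached → yes.

Answer: yes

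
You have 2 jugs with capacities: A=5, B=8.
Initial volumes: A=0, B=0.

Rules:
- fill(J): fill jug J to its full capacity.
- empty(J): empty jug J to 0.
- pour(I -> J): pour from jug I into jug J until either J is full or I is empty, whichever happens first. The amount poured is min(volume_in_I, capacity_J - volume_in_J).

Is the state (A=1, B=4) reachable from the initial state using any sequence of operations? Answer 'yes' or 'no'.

BFS explored all 26 reachable states.
Reachable set includes: (0,0), (0,1), (0,2), (0,3), (0,4), (0,5), (0,6), (0,7), (0,8), (1,0), (1,8), (2,0) ...
Target (A=1, B=4) not in reachable set → no.

Answer: no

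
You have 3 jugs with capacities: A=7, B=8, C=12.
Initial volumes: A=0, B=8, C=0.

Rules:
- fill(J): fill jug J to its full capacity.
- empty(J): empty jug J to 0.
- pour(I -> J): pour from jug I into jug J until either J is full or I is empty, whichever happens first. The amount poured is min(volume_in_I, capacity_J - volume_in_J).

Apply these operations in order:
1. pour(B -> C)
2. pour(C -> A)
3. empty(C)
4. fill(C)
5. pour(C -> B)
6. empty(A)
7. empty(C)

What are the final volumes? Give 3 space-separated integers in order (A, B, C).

Answer: 0 8 0

Derivation:
Step 1: pour(B -> C) -> (A=0 B=0 C=8)
Step 2: pour(C -> A) -> (A=7 B=0 C=1)
Step 3: empty(C) -> (A=7 B=0 C=0)
Step 4: fill(C) -> (A=7 B=0 C=12)
Step 5: pour(C -> B) -> (A=7 B=8 C=4)
Step 6: empty(A) -> (A=0 B=8 C=4)
Step 7: empty(C) -> (A=0 B=8 C=0)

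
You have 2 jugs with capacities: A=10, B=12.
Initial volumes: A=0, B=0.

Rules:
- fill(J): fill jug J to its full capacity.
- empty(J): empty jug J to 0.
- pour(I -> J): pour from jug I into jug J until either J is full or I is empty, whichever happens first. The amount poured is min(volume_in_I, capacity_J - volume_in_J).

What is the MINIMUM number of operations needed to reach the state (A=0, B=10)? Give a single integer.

Answer: 2

Derivation:
BFS from (A=0, B=0). One shortest path:
  1. fill(A) -> (A=10 B=0)
  2. pour(A -> B) -> (A=0 B=10)
Reached target in 2 moves.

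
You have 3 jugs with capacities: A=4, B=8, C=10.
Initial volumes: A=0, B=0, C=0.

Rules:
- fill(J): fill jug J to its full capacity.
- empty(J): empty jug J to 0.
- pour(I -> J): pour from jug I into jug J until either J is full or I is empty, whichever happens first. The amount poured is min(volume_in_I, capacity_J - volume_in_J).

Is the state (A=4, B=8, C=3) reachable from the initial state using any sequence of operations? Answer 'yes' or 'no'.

Answer: no

Derivation:
BFS explored all 78 reachable states.
Reachable set includes: (0,0,0), (0,0,2), (0,0,4), (0,0,6), (0,0,8), (0,0,10), (0,2,0), (0,2,2), (0,2,4), (0,2,6), (0,2,8), (0,2,10) ...
Target (A=4, B=8, C=3) not in reachable set → no.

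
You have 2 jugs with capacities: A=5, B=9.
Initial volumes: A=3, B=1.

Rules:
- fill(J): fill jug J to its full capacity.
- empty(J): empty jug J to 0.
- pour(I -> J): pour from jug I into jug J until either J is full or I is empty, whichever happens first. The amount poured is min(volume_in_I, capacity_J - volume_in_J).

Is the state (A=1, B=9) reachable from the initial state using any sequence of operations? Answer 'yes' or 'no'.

Answer: yes

Derivation:
BFS from (A=3, B=1):
  1. empty(A) -> (A=0 B=1)
  2. pour(B -> A) -> (A=1 B=0)
  3. fill(B) -> (A=1 B=9)
Target reached → yes.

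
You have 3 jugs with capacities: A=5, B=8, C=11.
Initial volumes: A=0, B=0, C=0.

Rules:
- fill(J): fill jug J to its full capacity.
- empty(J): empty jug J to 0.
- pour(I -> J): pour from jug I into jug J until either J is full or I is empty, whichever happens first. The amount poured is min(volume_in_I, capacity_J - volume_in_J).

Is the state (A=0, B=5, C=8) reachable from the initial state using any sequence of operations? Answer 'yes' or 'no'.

Answer: yes

Derivation:
BFS from (A=0, B=0, C=0):
  1. fill(A) -> (A=5 B=0 C=0)
  2. fill(B) -> (A=5 B=8 C=0)
  3. pour(B -> C) -> (A=5 B=0 C=8)
  4. pour(A -> B) -> (A=0 B=5 C=8)
Target reached → yes.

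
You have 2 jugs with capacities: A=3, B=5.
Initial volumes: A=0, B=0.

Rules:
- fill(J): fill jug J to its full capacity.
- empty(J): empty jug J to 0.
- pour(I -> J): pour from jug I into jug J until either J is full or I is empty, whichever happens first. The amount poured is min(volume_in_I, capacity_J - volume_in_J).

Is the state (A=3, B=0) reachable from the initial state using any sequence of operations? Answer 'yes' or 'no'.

Answer: yes

Derivation:
BFS from (A=0, B=0):
  1. fill(A) -> (A=3 B=0)
Target reached → yes.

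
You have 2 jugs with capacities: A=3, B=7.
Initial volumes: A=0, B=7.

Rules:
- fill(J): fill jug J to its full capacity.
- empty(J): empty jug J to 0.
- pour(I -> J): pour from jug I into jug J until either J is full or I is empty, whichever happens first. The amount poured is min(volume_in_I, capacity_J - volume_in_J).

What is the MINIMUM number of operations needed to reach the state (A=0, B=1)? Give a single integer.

Answer: 4

Derivation:
BFS from (A=0, B=7). One shortest path:
  1. pour(B -> A) -> (A=3 B=4)
  2. empty(A) -> (A=0 B=4)
  3. pour(B -> A) -> (A=3 B=1)
  4. empty(A) -> (A=0 B=1)
Reached target in 4 moves.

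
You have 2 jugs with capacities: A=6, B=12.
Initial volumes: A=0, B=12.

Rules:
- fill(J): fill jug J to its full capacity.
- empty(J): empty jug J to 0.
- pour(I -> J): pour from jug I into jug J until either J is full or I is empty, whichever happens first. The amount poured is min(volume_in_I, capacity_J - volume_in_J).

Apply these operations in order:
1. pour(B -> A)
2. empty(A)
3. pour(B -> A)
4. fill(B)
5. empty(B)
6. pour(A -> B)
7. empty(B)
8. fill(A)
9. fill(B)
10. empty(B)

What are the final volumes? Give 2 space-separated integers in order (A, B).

Answer: 6 0

Derivation:
Step 1: pour(B -> A) -> (A=6 B=6)
Step 2: empty(A) -> (A=0 B=6)
Step 3: pour(B -> A) -> (A=6 B=0)
Step 4: fill(B) -> (A=6 B=12)
Step 5: empty(B) -> (A=6 B=0)
Step 6: pour(A -> B) -> (A=0 B=6)
Step 7: empty(B) -> (A=0 B=0)
Step 8: fill(A) -> (A=6 B=0)
Step 9: fill(B) -> (A=6 B=12)
Step 10: empty(B) -> (A=6 B=0)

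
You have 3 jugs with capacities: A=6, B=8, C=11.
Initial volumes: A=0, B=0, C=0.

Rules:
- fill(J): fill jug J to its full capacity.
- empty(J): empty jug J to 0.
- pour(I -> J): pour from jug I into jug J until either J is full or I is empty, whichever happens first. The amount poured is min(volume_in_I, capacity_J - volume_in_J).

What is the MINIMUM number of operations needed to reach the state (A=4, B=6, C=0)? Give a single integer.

BFS from (A=0, B=0, C=0). One shortest path:
  1. fill(A) -> (A=6 B=0 C=0)
  2. pour(A -> B) -> (A=0 B=6 C=0)
  3. fill(A) -> (A=6 B=6 C=0)
  4. pour(A -> C) -> (A=0 B=6 C=6)
  5. fill(A) -> (A=6 B=6 C=6)
  6. pour(A -> B) -> (A=4 B=8 C=6)
  7. empty(B) -> (A=4 B=0 C=6)
  8. pour(C -> B) -> (A=4 B=6 C=0)
Reached target in 8 moves.

Answer: 8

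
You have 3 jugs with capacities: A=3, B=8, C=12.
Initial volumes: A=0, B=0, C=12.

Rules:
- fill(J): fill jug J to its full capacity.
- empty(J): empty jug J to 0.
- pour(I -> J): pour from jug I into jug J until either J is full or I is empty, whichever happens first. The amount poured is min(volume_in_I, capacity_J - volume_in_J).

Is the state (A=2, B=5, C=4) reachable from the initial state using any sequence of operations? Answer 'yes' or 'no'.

Answer: no

Derivation:
BFS explored all 314 reachable states.
Reachable set includes: (0,0,0), (0,0,1), (0,0,2), (0,0,3), (0,0,4), (0,0,5), (0,0,6), (0,0,7), (0,0,8), (0,0,9), (0,0,10), (0,0,11) ...
Target (A=2, B=5, C=4) not in reachable set → no.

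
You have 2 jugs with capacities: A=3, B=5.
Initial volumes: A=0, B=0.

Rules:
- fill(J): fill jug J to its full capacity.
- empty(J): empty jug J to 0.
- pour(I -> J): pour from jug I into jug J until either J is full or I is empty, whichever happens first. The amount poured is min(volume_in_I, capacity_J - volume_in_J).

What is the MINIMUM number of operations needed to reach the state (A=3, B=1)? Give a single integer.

BFS from (A=0, B=0). One shortest path:
  1. fill(A) -> (A=3 B=0)
  2. pour(A -> B) -> (A=0 B=3)
  3. fill(A) -> (A=3 B=3)
  4. pour(A -> B) -> (A=1 B=5)
  5. empty(B) -> (A=1 B=0)
  6. pour(A -> B) -> (A=0 B=1)
  7. fill(A) -> (A=3 B=1)
Reached target in 7 moves.

Answer: 7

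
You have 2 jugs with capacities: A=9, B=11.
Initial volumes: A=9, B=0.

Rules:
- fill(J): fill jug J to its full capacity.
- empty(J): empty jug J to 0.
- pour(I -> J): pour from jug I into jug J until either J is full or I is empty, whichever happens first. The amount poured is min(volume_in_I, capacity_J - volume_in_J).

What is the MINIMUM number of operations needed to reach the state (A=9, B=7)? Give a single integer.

Answer: 6

Derivation:
BFS from (A=9, B=0). One shortest path:
  1. pour(A -> B) -> (A=0 B=9)
  2. fill(A) -> (A=9 B=9)
  3. pour(A -> B) -> (A=7 B=11)
  4. empty(B) -> (A=7 B=0)
  5. pour(A -> B) -> (A=0 B=7)
  6. fill(A) -> (A=9 B=7)
Reached target in 6 moves.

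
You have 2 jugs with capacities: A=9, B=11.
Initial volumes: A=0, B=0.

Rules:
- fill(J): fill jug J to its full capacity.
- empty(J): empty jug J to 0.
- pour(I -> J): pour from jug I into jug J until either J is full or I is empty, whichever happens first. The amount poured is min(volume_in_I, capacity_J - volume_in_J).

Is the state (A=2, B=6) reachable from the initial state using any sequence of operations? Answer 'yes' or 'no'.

BFS explored all 40 reachable states.
Reachable set includes: (0,0), (0,1), (0,2), (0,3), (0,4), (0,5), (0,6), (0,7), (0,8), (0,9), (0,10), (0,11) ...
Target (A=2, B=6) not in reachable set → no.

Answer: no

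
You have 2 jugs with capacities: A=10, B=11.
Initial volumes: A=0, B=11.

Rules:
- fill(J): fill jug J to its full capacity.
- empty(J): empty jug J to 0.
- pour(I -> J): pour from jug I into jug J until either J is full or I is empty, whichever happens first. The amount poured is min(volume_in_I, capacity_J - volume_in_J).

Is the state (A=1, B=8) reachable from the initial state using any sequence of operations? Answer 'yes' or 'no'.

BFS explored all 42 reachable states.
Reachable set includes: (0,0), (0,1), (0,2), (0,3), (0,4), (0,5), (0,6), (0,7), (0,8), (0,9), (0,10), (0,11) ...
Target (A=1, B=8) not in reachable set → no.

Answer: no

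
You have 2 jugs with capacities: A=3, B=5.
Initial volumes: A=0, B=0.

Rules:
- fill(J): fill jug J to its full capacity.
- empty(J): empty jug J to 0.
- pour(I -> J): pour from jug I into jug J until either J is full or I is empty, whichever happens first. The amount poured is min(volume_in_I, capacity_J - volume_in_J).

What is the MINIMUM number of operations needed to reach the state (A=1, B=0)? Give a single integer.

Answer: 5

Derivation:
BFS from (A=0, B=0). One shortest path:
  1. fill(A) -> (A=3 B=0)
  2. pour(A -> B) -> (A=0 B=3)
  3. fill(A) -> (A=3 B=3)
  4. pour(A -> B) -> (A=1 B=5)
  5. empty(B) -> (A=1 B=0)
Reached target in 5 moves.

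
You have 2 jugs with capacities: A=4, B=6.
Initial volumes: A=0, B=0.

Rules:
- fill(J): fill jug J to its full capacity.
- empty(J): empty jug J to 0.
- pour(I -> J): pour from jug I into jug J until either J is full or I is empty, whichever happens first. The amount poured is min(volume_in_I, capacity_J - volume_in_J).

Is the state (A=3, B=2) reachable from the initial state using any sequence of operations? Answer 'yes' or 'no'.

Answer: no

Derivation:
BFS explored all 10 reachable states.
Reachable set includes: (0,0), (0,2), (0,4), (0,6), (2,0), (2,6), (4,0), (4,2), (4,4), (4,6)
Target (A=3, B=2) not in reachable set → no.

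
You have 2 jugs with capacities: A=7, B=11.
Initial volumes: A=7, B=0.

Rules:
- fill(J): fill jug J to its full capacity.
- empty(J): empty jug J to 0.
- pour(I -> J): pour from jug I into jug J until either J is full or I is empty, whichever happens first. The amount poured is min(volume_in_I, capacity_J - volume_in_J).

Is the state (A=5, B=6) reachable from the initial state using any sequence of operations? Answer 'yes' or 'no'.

BFS explored all 36 reachable states.
Reachable set includes: (0,0), (0,1), (0,2), (0,3), (0,4), (0,5), (0,6), (0,7), (0,8), (0,9), (0,10), (0,11) ...
Target (A=5, B=6) not in reachable set → no.

Answer: no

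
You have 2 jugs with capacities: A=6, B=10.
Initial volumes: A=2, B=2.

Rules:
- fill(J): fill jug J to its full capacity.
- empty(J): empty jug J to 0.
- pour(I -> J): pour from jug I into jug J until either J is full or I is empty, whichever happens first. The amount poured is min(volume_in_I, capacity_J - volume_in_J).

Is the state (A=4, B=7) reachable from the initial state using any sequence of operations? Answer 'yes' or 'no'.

Answer: no

Derivation:
BFS explored all 17 reachable states.
Reachable set includes: (0,0), (0,2), (0,4), (0,6), (0,8), (0,10), (2,0), (2,2), (2,10), (4,0), (4,10), (6,0) ...
Target (A=4, B=7) not in reachable set → no.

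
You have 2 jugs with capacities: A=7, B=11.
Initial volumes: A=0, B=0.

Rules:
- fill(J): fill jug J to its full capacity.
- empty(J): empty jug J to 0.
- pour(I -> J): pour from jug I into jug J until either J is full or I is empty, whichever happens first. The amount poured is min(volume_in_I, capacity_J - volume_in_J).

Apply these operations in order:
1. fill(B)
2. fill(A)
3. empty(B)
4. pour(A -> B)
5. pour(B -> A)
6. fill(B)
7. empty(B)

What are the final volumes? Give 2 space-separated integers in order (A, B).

Answer: 7 0

Derivation:
Step 1: fill(B) -> (A=0 B=11)
Step 2: fill(A) -> (A=7 B=11)
Step 3: empty(B) -> (A=7 B=0)
Step 4: pour(A -> B) -> (A=0 B=7)
Step 5: pour(B -> A) -> (A=7 B=0)
Step 6: fill(B) -> (A=7 B=11)
Step 7: empty(B) -> (A=7 B=0)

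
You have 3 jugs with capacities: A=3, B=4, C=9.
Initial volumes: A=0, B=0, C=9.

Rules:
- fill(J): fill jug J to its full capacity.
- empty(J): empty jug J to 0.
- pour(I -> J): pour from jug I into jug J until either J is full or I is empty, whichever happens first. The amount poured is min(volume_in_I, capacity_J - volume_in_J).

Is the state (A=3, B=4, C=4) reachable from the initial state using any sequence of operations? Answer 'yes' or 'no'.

BFS from (A=0, B=0, C=9):
  1. fill(A) -> (A=3 B=0 C=9)
  2. fill(B) -> (A=3 B=4 C=9)
  3. empty(C) -> (A=3 B=4 C=0)
  4. pour(B -> C) -> (A=3 B=0 C=4)
  5. fill(B) -> (A=3 B=4 C=4)
Target reached → yes.

Answer: yes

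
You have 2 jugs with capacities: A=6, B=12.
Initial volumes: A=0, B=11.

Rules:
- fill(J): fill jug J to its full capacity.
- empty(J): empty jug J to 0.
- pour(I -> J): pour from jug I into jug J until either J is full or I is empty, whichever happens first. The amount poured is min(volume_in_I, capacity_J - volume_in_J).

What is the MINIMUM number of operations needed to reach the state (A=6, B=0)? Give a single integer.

BFS from (A=0, B=11). One shortest path:
  1. fill(A) -> (A=6 B=11)
  2. empty(B) -> (A=6 B=0)
Reached target in 2 moves.

Answer: 2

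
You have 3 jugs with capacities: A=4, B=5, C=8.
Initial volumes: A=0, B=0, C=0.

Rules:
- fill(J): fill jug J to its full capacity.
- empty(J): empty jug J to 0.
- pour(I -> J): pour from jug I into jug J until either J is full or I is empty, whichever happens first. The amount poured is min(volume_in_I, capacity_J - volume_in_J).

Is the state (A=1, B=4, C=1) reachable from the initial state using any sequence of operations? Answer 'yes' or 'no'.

BFS explored all 186 reachable states.
Reachable set includes: (0,0,0), (0,0,1), (0,0,2), (0,0,3), (0,0,4), (0,0,5), (0,0,6), (0,0,7), (0,0,8), (0,1,0), (0,1,1), (0,1,2) ...
Target (A=1, B=4, C=1) not in reachable set → no.

Answer: no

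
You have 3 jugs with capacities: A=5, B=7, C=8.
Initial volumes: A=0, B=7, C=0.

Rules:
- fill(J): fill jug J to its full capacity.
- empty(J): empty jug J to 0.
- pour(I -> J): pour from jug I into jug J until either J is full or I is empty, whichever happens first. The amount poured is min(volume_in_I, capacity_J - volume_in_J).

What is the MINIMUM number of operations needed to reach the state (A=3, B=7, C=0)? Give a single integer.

BFS from (A=0, B=7, C=0). One shortest path:
  1. fill(C) -> (A=0 B=7 C=8)
  2. pour(C -> A) -> (A=5 B=7 C=3)
  3. empty(A) -> (A=0 B=7 C=3)
  4. pour(C -> A) -> (A=3 B=7 C=0)
Reached target in 4 moves.

Answer: 4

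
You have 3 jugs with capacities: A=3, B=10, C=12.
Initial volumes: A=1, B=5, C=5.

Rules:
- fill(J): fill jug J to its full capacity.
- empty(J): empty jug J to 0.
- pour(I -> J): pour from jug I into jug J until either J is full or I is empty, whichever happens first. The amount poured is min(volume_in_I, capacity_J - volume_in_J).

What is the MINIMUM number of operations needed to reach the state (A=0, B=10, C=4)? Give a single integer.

BFS from (A=1, B=5, C=5). One shortest path:
  1. pour(A -> B) -> (A=0 B=6 C=5)
  2. fill(A) -> (A=3 B=6 C=5)
  3. pour(A -> B) -> (A=0 B=9 C=5)
  4. pour(C -> B) -> (A=0 B=10 C=4)
Reached target in 4 moves.

Answer: 4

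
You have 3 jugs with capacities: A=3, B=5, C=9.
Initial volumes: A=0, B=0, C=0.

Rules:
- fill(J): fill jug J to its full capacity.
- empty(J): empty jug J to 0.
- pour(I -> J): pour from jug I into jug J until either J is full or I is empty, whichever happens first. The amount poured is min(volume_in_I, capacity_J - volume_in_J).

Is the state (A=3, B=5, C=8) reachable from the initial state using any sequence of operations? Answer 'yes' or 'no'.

BFS from (A=0, B=0, C=0):
  1. fill(A) -> (A=3 B=0 C=0)
  2. fill(B) -> (A=3 B=5 C=0)
  3. pour(A -> C) -> (A=0 B=5 C=3)
  4. fill(A) -> (A=3 B=5 C=3)
  5. pour(B -> C) -> (A=3 B=0 C=8)
  6. fill(B) -> (A=3 B=5 C=8)
Target reached → yes.

Answer: yes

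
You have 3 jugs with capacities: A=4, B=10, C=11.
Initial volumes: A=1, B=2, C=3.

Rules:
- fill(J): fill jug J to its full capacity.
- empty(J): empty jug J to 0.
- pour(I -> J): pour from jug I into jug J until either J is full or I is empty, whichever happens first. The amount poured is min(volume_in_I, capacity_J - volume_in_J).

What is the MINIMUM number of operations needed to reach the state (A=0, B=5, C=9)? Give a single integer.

Answer: 6

Derivation:
BFS from (A=1, B=2, C=3). One shortest path:
  1. pour(B -> C) -> (A=1 B=0 C=5)
  2. pour(A -> B) -> (A=0 B=1 C=5)
  3. fill(A) -> (A=4 B=1 C=5)
  4. pour(A -> B) -> (A=0 B=5 C=5)
  5. fill(A) -> (A=4 B=5 C=5)
  6. pour(A -> C) -> (A=0 B=5 C=9)
Reached target in 6 moves.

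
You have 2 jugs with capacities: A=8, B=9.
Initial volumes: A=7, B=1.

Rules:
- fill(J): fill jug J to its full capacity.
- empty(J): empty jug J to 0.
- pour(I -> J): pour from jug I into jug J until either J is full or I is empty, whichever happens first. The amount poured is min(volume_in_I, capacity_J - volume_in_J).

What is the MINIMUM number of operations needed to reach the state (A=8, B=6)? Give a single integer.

Answer: 7

Derivation:
BFS from (A=7, B=1). One shortest path:
  1. empty(B) -> (A=7 B=0)
  2. pour(A -> B) -> (A=0 B=7)
  3. fill(A) -> (A=8 B=7)
  4. pour(A -> B) -> (A=6 B=9)
  5. empty(B) -> (A=6 B=0)
  6. pour(A -> B) -> (A=0 B=6)
  7. fill(A) -> (A=8 B=6)
Reached target in 7 moves.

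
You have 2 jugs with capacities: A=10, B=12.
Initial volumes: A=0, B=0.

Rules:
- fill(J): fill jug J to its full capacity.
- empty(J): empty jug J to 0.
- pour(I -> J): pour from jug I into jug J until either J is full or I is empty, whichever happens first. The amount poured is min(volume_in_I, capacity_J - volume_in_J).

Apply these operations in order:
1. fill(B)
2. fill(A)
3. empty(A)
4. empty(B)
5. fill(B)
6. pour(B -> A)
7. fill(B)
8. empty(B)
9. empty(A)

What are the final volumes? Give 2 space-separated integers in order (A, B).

Answer: 0 0

Derivation:
Step 1: fill(B) -> (A=0 B=12)
Step 2: fill(A) -> (A=10 B=12)
Step 3: empty(A) -> (A=0 B=12)
Step 4: empty(B) -> (A=0 B=0)
Step 5: fill(B) -> (A=0 B=12)
Step 6: pour(B -> A) -> (A=10 B=2)
Step 7: fill(B) -> (A=10 B=12)
Step 8: empty(B) -> (A=10 B=0)
Step 9: empty(A) -> (A=0 B=0)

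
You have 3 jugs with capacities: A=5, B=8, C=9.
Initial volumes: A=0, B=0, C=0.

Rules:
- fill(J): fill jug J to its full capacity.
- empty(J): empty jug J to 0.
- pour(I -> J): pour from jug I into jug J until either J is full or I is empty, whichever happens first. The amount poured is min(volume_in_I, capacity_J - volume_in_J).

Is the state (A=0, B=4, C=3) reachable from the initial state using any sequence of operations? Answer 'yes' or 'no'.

BFS from (A=0, B=0, C=0):
  1. fill(B) -> (A=0 B=8 C=0)
  2. pour(B -> A) -> (A=5 B=3 C=0)
  3. pour(A -> C) -> (A=0 B=3 C=5)
  4. pour(B -> A) -> (A=3 B=0 C=5)
  5. fill(B) -> (A=3 B=8 C=5)
  6. pour(B -> C) -> (A=3 B=4 C=9)
  7. empty(C) -> (A=3 B=4 C=0)
  8. pour(A -> C) -> (A=0 B=4 C=3)
Target reached → yes.

Answer: yes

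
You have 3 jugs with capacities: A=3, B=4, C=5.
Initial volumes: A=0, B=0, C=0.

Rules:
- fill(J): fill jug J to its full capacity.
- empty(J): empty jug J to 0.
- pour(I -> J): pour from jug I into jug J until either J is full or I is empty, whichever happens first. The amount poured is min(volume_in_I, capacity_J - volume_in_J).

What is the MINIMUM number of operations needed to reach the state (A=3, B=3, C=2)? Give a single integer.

Answer: 4

Derivation:
BFS from (A=0, B=0, C=0). One shortest path:
  1. fill(A) -> (A=3 B=0 C=0)
  2. fill(C) -> (A=3 B=0 C=5)
  3. pour(A -> B) -> (A=0 B=3 C=5)
  4. pour(C -> A) -> (A=3 B=3 C=2)
Reached target in 4 moves.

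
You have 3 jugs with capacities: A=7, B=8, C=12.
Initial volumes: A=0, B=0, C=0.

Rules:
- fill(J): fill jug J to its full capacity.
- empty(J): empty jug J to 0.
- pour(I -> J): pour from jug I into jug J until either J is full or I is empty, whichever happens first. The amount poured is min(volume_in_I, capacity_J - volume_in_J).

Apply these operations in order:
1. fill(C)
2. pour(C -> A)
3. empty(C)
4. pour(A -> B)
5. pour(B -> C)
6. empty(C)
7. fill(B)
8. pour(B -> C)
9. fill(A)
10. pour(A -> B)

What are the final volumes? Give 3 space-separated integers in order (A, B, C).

Step 1: fill(C) -> (A=0 B=0 C=12)
Step 2: pour(C -> A) -> (A=7 B=0 C=5)
Step 3: empty(C) -> (A=7 B=0 C=0)
Step 4: pour(A -> B) -> (A=0 B=7 C=0)
Step 5: pour(B -> C) -> (A=0 B=0 C=7)
Step 6: empty(C) -> (A=0 B=0 C=0)
Step 7: fill(B) -> (A=0 B=8 C=0)
Step 8: pour(B -> C) -> (A=0 B=0 C=8)
Step 9: fill(A) -> (A=7 B=0 C=8)
Step 10: pour(A -> B) -> (A=0 B=7 C=8)

Answer: 0 7 8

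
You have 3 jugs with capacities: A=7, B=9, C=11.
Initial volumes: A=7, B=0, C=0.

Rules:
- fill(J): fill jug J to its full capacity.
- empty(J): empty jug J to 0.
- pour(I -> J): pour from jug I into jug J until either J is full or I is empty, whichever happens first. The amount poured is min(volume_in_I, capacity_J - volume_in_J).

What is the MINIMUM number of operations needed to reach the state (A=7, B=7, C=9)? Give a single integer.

Answer: 4

Derivation:
BFS from (A=7, B=0, C=0). One shortest path:
  1. fill(B) -> (A=7 B=9 C=0)
  2. pour(B -> C) -> (A=7 B=0 C=9)
  3. pour(A -> B) -> (A=0 B=7 C=9)
  4. fill(A) -> (A=7 B=7 C=9)
Reached target in 4 moves.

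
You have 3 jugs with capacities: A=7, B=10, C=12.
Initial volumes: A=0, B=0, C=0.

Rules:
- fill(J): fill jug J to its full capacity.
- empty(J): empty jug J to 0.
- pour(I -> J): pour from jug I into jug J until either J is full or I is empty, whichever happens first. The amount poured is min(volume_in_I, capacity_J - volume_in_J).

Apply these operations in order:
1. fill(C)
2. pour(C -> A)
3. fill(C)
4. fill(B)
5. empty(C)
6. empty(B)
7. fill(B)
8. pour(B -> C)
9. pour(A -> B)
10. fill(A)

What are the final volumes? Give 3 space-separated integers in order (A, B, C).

Step 1: fill(C) -> (A=0 B=0 C=12)
Step 2: pour(C -> A) -> (A=7 B=0 C=5)
Step 3: fill(C) -> (A=7 B=0 C=12)
Step 4: fill(B) -> (A=7 B=10 C=12)
Step 5: empty(C) -> (A=7 B=10 C=0)
Step 6: empty(B) -> (A=7 B=0 C=0)
Step 7: fill(B) -> (A=7 B=10 C=0)
Step 8: pour(B -> C) -> (A=7 B=0 C=10)
Step 9: pour(A -> B) -> (A=0 B=7 C=10)
Step 10: fill(A) -> (A=7 B=7 C=10)

Answer: 7 7 10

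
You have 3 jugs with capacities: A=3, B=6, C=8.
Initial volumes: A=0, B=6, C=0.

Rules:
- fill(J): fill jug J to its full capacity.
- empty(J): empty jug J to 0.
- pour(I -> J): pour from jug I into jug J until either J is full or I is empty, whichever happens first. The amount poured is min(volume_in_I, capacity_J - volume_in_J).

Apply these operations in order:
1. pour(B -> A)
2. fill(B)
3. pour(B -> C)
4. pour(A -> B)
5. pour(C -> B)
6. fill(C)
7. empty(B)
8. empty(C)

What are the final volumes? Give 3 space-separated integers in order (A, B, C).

Step 1: pour(B -> A) -> (A=3 B=3 C=0)
Step 2: fill(B) -> (A=3 B=6 C=0)
Step 3: pour(B -> C) -> (A=3 B=0 C=6)
Step 4: pour(A -> B) -> (A=0 B=3 C=6)
Step 5: pour(C -> B) -> (A=0 B=6 C=3)
Step 6: fill(C) -> (A=0 B=6 C=8)
Step 7: empty(B) -> (A=0 B=0 C=8)
Step 8: empty(C) -> (A=0 B=0 C=0)

Answer: 0 0 0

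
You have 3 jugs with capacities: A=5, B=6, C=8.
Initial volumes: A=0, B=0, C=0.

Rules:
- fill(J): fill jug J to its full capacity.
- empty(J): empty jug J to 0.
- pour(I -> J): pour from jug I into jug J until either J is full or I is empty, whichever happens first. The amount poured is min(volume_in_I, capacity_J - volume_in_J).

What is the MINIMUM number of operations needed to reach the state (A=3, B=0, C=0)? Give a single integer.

Answer: 4

Derivation:
BFS from (A=0, B=0, C=0). One shortest path:
  1. fill(C) -> (A=0 B=0 C=8)
  2. pour(C -> A) -> (A=5 B=0 C=3)
  3. empty(A) -> (A=0 B=0 C=3)
  4. pour(C -> A) -> (A=3 B=0 C=0)
Reached target in 4 moves.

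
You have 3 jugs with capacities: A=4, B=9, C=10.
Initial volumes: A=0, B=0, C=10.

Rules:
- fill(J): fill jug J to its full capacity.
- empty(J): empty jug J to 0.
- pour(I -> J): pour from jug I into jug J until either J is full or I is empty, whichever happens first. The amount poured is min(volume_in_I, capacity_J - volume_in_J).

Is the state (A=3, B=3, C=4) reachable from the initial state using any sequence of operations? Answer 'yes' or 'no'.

BFS explored all 334 reachable states.
Reachable set includes: (0,0,0), (0,0,1), (0,0,2), (0,0,3), (0,0,4), (0,0,5), (0,0,6), (0,0,7), (0,0,8), (0,0,9), (0,0,10), (0,1,0) ...
Target (A=3, B=3, C=4) not in reachable set → no.

Answer: no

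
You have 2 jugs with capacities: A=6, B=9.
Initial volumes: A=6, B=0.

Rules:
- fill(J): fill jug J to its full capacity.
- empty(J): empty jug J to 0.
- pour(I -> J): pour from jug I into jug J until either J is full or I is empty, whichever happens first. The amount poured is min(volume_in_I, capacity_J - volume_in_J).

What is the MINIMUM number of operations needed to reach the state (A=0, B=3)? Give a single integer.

Answer: 4

Derivation:
BFS from (A=6, B=0). One shortest path:
  1. empty(A) -> (A=0 B=0)
  2. fill(B) -> (A=0 B=9)
  3. pour(B -> A) -> (A=6 B=3)
  4. empty(A) -> (A=0 B=3)
Reached target in 4 moves.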